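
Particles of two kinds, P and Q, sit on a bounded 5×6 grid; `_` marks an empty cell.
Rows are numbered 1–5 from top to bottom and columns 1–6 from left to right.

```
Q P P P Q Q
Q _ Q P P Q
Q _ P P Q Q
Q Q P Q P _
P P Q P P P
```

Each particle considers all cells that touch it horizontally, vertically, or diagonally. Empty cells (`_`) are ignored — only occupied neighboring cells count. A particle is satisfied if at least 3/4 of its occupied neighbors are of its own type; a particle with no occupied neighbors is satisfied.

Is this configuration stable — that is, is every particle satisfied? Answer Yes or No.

No

(1,1)Q 1/2 unhappy
(1,2)P 1/4 unhappy
(1,3)P 3/4 ok
(1,4)P 3/5 unhappy
(1,5)Q 2/5 unhappy
(1,6)Q 2/3 unhappy
(2,1)Q 2/3 unhappy
(2,3)Q 0/6 unhappy
(2,4)P 5/8 unhappy
(2,5)P 3/8 unhappy
(2,6)Q 4/5 ok
(3,1)Q 3/3 ok
(3,3)P 3/6 unhappy
(3,4)P 5/8 unhappy
(3,5)Q 3/7 unhappy
(3,6)Q 2/4 unhappy
(4,1)Q 2/4 unhappy
(4,2)Q 3/7 unhappy
(4,3)P 4/7 unhappy
(4,4)Q 2/8 unhappy
(4,5)P 4/7 unhappy
(5,1)P 1/3 unhappy
(5,2)P 2/5 unhappy
(5,3)Q 2/5 unhappy
(5,4)P 3/5 unhappy
(5,5)P 3/4 ok
(5,6)P 2/2 ok
For instance (1,1) has only 1/2 same-type neighbors, below 3/4.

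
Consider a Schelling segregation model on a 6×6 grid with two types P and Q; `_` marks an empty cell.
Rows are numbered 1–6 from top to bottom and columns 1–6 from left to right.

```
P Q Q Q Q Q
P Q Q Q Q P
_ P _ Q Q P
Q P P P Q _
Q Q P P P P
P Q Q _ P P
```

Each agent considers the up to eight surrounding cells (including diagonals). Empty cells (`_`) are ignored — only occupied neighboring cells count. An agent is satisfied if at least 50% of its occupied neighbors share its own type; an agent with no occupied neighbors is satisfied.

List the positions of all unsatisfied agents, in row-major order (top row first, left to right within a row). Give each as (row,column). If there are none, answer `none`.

(1,1), (2,6), (3,6), (4,5), (6,1)

(1,1)P 1/3 ✗
(1,2)Q 3/5 ✓
(1,3)Q 5/5 ✓
(1,4)Q 5/5 ✓
(1,5)Q 4/5 ✓
(1,6)Q 2/3 ✓
(2,1)P 2/4 ✓
(2,2)Q 3/6 ✓
(2,3)Q 6/7 ✓
(2,4)Q 7/7 ✓
(2,5)Q 6/8 ✓
(2,6)P 1/5 ✗
(3,2)P 3/6 ✓
(3,4)Q 5/7 ✓
(3,5)Q 4/7 ✓
(3,6)P 1/4 ✗
(4,1)Q 2/4 ✓
(4,2)P 3/6 ✓
(4,3)P 5/7 ✓
(4,4)P 4/7 ✓
(4,5)Q 2/7 ✗
(5,1)Q 3/5 ✓
(5,2)Q 4/8 ✓
(5,3)P 4/7 ✓
(5,4)P 5/7 ✓
(5,5)P 5/6 ✓
(5,6)P 3/4 ✓
(6,1)P 0/3 ✗
(6,2)Q 3/5 ✓
(6,3)Q 2/4 ✓
(6,5)P 4/4 ✓
(6,6)P 3/3 ✓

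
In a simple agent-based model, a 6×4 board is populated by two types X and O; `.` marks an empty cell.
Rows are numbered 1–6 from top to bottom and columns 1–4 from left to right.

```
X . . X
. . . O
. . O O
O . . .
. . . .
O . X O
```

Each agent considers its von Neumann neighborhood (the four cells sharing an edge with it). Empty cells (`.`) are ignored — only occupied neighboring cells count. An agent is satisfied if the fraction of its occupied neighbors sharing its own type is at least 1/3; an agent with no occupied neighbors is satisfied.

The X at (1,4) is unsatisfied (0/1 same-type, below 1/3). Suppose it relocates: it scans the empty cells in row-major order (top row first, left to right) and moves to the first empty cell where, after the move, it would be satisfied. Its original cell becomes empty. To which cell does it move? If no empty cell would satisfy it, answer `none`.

Vacating (1,4). Empty cells in order:
  (1,2): 1/1 same-type → satisfied — stop here.

(1,2)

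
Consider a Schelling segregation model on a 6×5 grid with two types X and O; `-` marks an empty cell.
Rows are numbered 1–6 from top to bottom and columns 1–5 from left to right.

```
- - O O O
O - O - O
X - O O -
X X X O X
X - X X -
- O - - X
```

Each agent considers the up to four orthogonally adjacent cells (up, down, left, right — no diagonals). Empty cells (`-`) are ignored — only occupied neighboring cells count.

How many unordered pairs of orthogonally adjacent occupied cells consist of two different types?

5

Scan each occupied cell's neighbors to the right and below so each pair is counted once.
Row 1: O(1,3)–O(1,4)= O(1,3)–O(2,3)= O(1,4)–O(1,5)= O(1,5)–O(2,5)=  → 0/4 unlike.
Row 2: O(2,1)–X(3,1)≠ O(2,3)–O(3,3)=  → 1/2 unlike.
Row 3: X(3,1)–X(4,1)= O(3,3)–O(3,4)= O(3,3)–X(4,3)≠ O(3,4)–O(4,4)=  → 1/4 unlike.
Row 4: X(4,1)–X(4,2)= X(4,1)–X(5,1)= X(4,2)–X(4,3)= X(4,3)–O(4,4)≠ X(4,3)–X(5,3)= O(4,4)–X(4,5)≠ O(4,4)–X(5,4)≠  → 3/7 unlike.
Row 5: X(5,3)–X(5,4)=  → 0/1 unlike.
Total adjacent occupied pairs: 18; unlike-type pairs: 5.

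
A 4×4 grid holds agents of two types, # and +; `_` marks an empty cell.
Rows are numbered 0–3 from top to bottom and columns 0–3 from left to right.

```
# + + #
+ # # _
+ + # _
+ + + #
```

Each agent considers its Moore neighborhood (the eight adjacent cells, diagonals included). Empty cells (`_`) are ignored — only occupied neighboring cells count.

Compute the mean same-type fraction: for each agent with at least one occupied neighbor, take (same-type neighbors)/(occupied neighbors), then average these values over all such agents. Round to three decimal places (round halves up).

(0,0)# 1/3
(0,1)+ 2/5
(0,2)+ 1/4
(0,3)# 1/2
(1,0)+ 3/5
(1,1)# 3/8
(1,2)# 3/6
(2,0)+ 4/5
(2,1)+ 5/8
(2,2)# 3/6
(3,0)+ 3/3
(3,1)+ 4/5
(3,2)+ 2/4
(3,3)# 1/2
Sum over 14 agents: 1/3 + 2/5 + 1/4 + 1/2 + 3/5 + 3/8 + 3/6 + 4/5 + 5/8 + 3/6 + 3/3 + 4/5 + 2/4 + 1/2 = 461/60; mean = 461/60 ÷ 14 = 461/840 = 0.548809… → 0.549.

0.549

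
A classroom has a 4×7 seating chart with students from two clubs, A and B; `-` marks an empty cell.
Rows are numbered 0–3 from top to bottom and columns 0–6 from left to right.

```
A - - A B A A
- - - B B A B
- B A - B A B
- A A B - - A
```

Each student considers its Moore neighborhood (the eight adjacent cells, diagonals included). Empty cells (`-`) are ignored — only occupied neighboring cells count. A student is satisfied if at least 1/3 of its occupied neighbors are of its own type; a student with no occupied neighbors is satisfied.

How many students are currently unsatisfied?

Row 0: (0,0)A 0/0 satisfied · (0,3)A 0/3 not · (0,4)B 2/5 satisfied · (0,5)A 2/5 satisfied · (0,6)A 2/3 satisfied
Row 1: (1,3)B 3/5 satisfied · (1,4)B 3/7 satisfied · (1,5)A 3/8 satisfied · (1,6)B 1/5 not
Row 2: (2,1)B 0/3 not · (2,2)A 2/5 satisfied · (2,4)B 3/5 satisfied · (2,5)A 2/6 satisfied · (2,6)B 1/4 not
Row 3: (3,1)A 2/3 satisfied · (3,2)A 2/4 satisfied · (3,3)B 1/3 satisfied · (3,6)A 1/2 satisfied
Unsatisfied: (0,3), (1,6), (2,1), (2,6) — 4 in total.

4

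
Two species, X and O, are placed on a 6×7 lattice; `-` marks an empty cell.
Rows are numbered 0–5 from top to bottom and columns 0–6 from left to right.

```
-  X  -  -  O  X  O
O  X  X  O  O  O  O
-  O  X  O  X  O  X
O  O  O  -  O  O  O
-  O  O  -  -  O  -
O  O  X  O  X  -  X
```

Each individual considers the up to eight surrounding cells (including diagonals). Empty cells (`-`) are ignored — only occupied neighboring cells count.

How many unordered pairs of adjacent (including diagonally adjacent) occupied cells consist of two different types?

35

Scan each occupied cell's neighbors to the right and below (and the two forward diagonals) so each pair is counted once.
Row 0: X(0,1)–X(1,1)= X(0,1)–X(1,2)= X(0,1)–O(1,0)≠ O(0,4)–X(0,5)≠ O(0,4)–O(1,4)= O(0,4)–O(1,5)= O(0,4)–O(1,3)= X(0,5)–O(0,6)≠ X(0,5)–O(1,5)≠ X(0,5)–O(1,6)≠ X(0,5)–O(1,4)≠ O(0,6)–O(1,6)= O(0,6)–O(1,5)=  → 6/13 unlike.
Row 1: O(1,0)–X(1,1)≠ O(1,0)–O(2,1)= X(1,1)–X(1,2)= X(1,1)–O(2,1)≠ X(1,1)–X(2,2)= X(1,2)–O(1,3)≠ X(1,2)–X(2,2)= X(1,2)–O(2,3)≠ X(1,2)–O(2,1)≠ O(1,3)–O(1,4)= O(1,3)–O(2,3)= O(1,3)–X(2,4)≠ O(1,3)–X(2,2)≠ O(1,4)–O(1,5)= O(1,4)–X(2,4)≠ O(1,4)–O(2,5)= O(1,4)–O(2,3)= O(1,5)–O(1,6)= O(1,5)–O(2,5)= O(1,5)–X(2,6)≠ O(1,5)–X(2,4)≠ O(1,6)–X(2,6)≠ O(1,6)–O(2,5)=  → 11/23 unlike.
Row 2: O(2,1)–X(2,2)≠ O(2,1)–O(3,1)= O(2,1)–O(3,2)= O(2,1)–O(3,0)= X(2,2)–O(2,3)≠ X(2,2)–O(3,2)≠ X(2,2)–O(3,1)≠ O(2,3)–X(2,4)≠ O(2,3)–O(3,4)= O(2,3)–O(3,2)= X(2,4)–O(2,5)≠ X(2,4)–O(3,4)≠ X(2,4)–O(3,5)≠ O(2,5)–X(2,6)≠ O(2,5)–O(3,5)= O(2,5)–O(3,6)= O(2,5)–O(3,4)= X(2,6)–O(3,6)≠ X(2,6)–O(3,5)≠  → 11/19 unlike.
Row 3: O(3,0)–O(3,1)= O(3,0)–O(4,1)= O(3,1)–O(3,2)= O(3,1)–O(4,1)= O(3,1)–O(4,2)= O(3,2)–O(4,2)= O(3,2)–O(4,1)= O(3,4)–O(3,5)= O(3,4)–O(4,5)= O(3,5)–O(3,6)= O(3,5)–O(4,5)= O(3,6)–O(4,5)=  → 0/12 unlike.
Row 4: O(4,1)–O(4,2)= O(4,1)–O(5,1)= O(4,1)–X(5,2)≠ O(4,1)–O(5,0)= O(4,2)–X(5,2)≠ O(4,2)–O(5,3)= O(4,2)–O(5,1)= O(4,5)–X(5,6)≠ O(4,5)–X(5,4)≠  → 4/9 unlike.
Row 5: O(5,0)–O(5,1)= O(5,1)–X(5,2)≠ X(5,2)–O(5,3)≠ O(5,3)–X(5,4)≠  → 3/4 unlike.
Total adjacent occupied pairs: 80; unlike-type pairs: 35.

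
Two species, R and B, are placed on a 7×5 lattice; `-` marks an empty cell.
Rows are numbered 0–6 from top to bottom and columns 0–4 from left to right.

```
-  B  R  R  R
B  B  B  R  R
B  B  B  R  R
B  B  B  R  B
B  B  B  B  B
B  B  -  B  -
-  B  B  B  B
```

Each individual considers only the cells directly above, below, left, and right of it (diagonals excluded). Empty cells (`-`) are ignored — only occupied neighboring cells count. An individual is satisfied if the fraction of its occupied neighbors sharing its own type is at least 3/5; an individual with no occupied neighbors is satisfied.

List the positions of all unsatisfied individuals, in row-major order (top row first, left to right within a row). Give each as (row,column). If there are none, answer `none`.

Row 0: (0,1)B 1/2 not · (0,2)R 1/3 not · (0,3)R 3/3 satisfied · (0,4)R 2/2 satisfied
Row 1: (1,0)B 2/2 satisfied · (1,1)B 4/4 satisfied · (1,2)B 2/4 not · (1,3)R 3/4 satisfied · (1,4)R 3/3 satisfied
Row 2: (2,0)B 3/3 satisfied · (2,1)B 4/4 satisfied · (2,2)B 3/4 satisfied · (2,3)R 3/4 satisfied · (2,4)R 2/3 satisfied
Row 3: (3,0)B 3/3 satisfied · (3,1)B 4/4 satisfied · (3,2)B 3/4 satisfied · (3,3)R 1/4 not · (3,4)B 1/3 not
Row 4: (4,0)B 3/3 satisfied · (4,1)B 4/4 satisfied · (4,2)B 3/3 satisfied · (4,3)B 3/4 satisfied · (4,4)B 2/2 satisfied
Row 5: (5,0)B 2/2 satisfied · (5,1)B 3/3 satisfied · (5,3)B 2/2 satisfied
Row 6: (6,1)B 2/2 satisfied · (6,2)B 2/2 satisfied · (6,3)B 3/3 satisfied · (6,4)B 1/1 satisfied

(0,1), (0,2), (1,2), (3,3), (3,4)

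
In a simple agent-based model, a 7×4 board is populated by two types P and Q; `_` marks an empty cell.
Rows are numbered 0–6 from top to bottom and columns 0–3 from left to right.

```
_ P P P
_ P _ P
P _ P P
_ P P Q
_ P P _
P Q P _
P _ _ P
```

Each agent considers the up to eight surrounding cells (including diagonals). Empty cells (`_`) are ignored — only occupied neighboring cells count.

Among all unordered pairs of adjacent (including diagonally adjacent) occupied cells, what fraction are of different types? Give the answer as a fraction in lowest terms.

9/35

Scan each occupied cell's neighbors to the right and below (and the two forward diagonals) so each pair is counted once.
Row 0: P(0,1)–P(0,2)= P(0,1)–P(1,1)= P(0,2)–P(0,3)= P(0,2)–P(1,3)= P(0,2)–P(1,1)= P(0,3)–P(1,3)=  → 0/6 unlike.
Row 1: P(1,1)–P(2,2)= P(1,1)–P(2,0)= P(1,3)–P(2,3)= P(1,3)–P(2,2)=  → 0/4 unlike.
Row 2: P(2,0)–P(3,1)= P(2,2)–P(2,3)= P(2,2)–P(3,2)= P(2,2)–Q(3,3)≠ P(2,2)–P(3,1)= P(2,3)–Q(3,3)≠ P(2,3)–P(3,2)=  → 2/7 unlike.
Row 3: P(3,1)–P(3,2)= P(3,1)–P(4,1)= P(3,1)–P(4,2)= P(3,2)–Q(3,3)≠ P(3,2)–P(4,2)= P(3,2)–P(4,1)= Q(3,3)–P(4,2)≠  → 2/7 unlike.
Row 4: P(4,1)–P(4,2)= P(4,1)–Q(5,1)≠ P(4,1)–P(5,2)= P(4,1)–P(5,0)= P(4,2)–P(5,2)= P(4,2)–Q(5,1)≠  → 2/6 unlike.
Row 5: P(5,0)–Q(5,1)≠ P(5,0)–P(6,0)= Q(5,1)–P(5,2)≠ Q(5,1)–P(6,0)≠ P(5,2)–P(6,3)=  → 3/5 unlike.
Total adjacent occupied pairs: 35; unlike-type pairs: 9.
9/35 is already in lowest terms.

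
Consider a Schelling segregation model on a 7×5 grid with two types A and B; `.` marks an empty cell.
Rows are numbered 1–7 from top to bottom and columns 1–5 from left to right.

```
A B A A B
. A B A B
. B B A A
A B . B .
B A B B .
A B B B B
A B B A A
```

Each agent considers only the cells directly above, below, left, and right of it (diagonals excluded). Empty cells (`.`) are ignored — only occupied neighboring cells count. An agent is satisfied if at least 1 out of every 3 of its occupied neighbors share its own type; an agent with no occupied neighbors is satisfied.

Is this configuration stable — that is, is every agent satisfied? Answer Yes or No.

(1,1)A 0/1 ✗
(1,2)B 0/3 ✗
(1,3)A 1/3 ✓
(1,4)A 2/3 ✓
(1,5)B 1/2 ✓
(2,2)A 0/3 ✗
(2,3)B 1/4 ✗
(2,4)A 2/4 ✓
(2,5)B 1/3 ✓
(3,2)B 2/3 ✓
(3,3)B 2/3 ✓
(3,4)A 2/4 ✓
(3,5)A 1/2 ✓
(4,1)A 0/2 ✗
(4,2)B 1/3 ✓
(4,4)B 1/2 ✓
(5,1)B 0/3 ✗
(5,2)A 0/4 ✗
(5,3)B 2/3 ✓
(5,4)B 3/3 ✓
(6,1)A 1/3 ✓
(6,2)B 2/4 ✓
(6,3)B 4/4 ✓
(6,4)B 3/4 ✓
(6,5)B 1/2 ✓
(7,1)A 1/2 ✓
(7,2)B 2/3 ✓
(7,3)B 2/3 ✓
(7,4)A 1/3 ✓
(7,5)A 1/2 ✓
For instance (1,1) has only 0/1 same-type neighbors, below 1/3.

No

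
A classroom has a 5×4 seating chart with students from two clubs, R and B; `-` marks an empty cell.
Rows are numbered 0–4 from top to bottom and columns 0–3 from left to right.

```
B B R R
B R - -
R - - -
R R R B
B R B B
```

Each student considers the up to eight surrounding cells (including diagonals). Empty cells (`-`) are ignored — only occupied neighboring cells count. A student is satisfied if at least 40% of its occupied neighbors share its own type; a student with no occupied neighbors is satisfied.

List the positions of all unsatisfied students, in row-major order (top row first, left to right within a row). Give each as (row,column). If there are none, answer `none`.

(0,0)B 2/3 satisfied
(0,1)B 2/4 satisfied
(0,2)R 2/3 satisfied
(0,3)R 1/1 satisfied
(1,0)B 2/4 satisfied
(1,1)R 2/5 satisfied
(2,0)R 3/4 satisfied
(3,0)R 3/4 satisfied
(3,1)R 4/6 satisfied
(3,2)R 2/5 satisfied
(3,3)B 2/3 satisfied
(4,0)B 0/3 not
(4,1)R 3/5 satisfied
(4,2)B 2/5 satisfied
(4,3)B 2/3 satisfied

(4,0)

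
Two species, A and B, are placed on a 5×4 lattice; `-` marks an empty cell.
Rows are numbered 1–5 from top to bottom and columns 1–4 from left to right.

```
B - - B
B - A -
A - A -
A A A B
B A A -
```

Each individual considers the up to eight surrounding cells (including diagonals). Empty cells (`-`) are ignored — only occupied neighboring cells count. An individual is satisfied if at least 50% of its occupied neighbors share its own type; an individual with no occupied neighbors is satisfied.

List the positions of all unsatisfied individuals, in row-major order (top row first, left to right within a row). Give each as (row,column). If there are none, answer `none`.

(1,1)B 1/1 satisfied
(1,4)B 0/1 not
(2,1)B 1/2 satisfied
(2,3)A 1/2 satisfied
(3,1)A 2/3 satisfied
(3,3)A 3/4 satisfied
(4,1)A 3/4 satisfied
(4,2)A 6/7 satisfied
(4,3)A 4/5 satisfied
(4,4)B 0/3 not
(5,1)B 0/3 not
(5,2)A 4/5 satisfied
(5,3)A 3/4 satisfied

(1,4), (4,4), (5,1)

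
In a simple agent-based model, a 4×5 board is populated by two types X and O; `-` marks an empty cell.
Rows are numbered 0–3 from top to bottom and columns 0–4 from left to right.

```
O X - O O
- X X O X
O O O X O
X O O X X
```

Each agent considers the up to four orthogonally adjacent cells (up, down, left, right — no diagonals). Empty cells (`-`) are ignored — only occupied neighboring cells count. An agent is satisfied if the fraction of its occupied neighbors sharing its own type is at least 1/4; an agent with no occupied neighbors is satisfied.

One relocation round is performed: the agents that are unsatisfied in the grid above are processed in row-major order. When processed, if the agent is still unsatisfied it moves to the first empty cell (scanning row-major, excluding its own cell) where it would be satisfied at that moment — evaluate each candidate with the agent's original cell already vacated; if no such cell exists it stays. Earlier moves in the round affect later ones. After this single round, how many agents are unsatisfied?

0

Initially unsatisfied (in order): (0,0), (1,4), (2,4), (3,0).
  (0,0) → (0,2).
  (1,4) → (0,0).
  (2,4) → (1,0).
  (3,0) → (2,4).
Resulting grid:
X X O O O
O X X O -
O O O X X
- O O X X
All satisfied now.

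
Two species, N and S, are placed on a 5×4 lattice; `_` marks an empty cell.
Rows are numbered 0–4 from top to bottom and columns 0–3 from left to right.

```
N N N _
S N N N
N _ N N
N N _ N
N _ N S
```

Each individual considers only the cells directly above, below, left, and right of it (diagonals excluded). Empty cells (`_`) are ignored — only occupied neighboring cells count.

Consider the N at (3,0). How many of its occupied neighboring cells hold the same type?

Occupied neighbors of (3,0): (2,0)=N, (4,0)=N, (3,1)=N.
Same type (N): 3 of 3.

3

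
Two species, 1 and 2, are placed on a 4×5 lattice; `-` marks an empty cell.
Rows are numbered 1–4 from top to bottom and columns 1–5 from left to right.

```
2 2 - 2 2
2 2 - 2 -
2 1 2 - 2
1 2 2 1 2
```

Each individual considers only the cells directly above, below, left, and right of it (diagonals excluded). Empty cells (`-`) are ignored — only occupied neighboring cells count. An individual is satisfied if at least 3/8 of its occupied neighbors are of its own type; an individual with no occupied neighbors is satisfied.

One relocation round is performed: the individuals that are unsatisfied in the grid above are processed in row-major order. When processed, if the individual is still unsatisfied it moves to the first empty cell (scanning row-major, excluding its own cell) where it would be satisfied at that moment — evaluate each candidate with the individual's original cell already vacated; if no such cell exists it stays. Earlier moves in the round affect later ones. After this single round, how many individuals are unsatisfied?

Initially unsatisfied (in order): (3,1), (3,2), (4,1), (4,2), (4,4).
  (3,1) → (1,3).
  (3,2) → (3,1).
  (4,1): now satisfied by earlier moves; stays.
  (4,2): now satisfied by earlier moves; stays.
  (4,4): no empty cell satisfies it; stays.
Resulting grid:
2 2 2 2 2
2 2 - 2 -
1 - 2 - 2
1 2 2 1 2
Unsatisfied now: (4,4).

1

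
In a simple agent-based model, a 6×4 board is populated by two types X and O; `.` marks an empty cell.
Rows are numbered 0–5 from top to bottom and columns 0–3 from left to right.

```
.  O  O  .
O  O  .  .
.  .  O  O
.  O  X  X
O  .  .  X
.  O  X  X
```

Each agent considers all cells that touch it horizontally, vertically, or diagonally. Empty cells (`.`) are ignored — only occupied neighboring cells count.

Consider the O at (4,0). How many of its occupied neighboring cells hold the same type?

2

Occupied neighbors of (4,0): (3,1)=O, (5,1)=O.
Same type (O): 2 of 2.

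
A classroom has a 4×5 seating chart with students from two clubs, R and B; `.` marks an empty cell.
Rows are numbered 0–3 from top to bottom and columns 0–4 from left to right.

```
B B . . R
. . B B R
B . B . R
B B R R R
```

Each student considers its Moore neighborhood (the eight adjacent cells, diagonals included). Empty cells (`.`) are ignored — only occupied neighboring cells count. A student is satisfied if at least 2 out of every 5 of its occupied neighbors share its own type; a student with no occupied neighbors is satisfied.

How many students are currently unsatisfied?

1

Row 0: (0,0)B 1/1 ok · (0,1)B 2/2 ok · (0,4)R 1/2 ok
Row 1: (1,2)B 3/3 ok · (1,3)B 2/5 ok · (1,4)R 2/3 ok
Row 2: (2,0)B 2/2 ok · (2,2)B 3/5 ok · (2,4)R 3/4 ok
Row 3: (3,0)B 2/2 ok · (3,1)B 3/4 ok · (3,2)R 1/3 unhappy · (3,3)R 3/4 ok · (3,4)R 2/2 ok
Unsatisfied: (3,2) — 1 in total.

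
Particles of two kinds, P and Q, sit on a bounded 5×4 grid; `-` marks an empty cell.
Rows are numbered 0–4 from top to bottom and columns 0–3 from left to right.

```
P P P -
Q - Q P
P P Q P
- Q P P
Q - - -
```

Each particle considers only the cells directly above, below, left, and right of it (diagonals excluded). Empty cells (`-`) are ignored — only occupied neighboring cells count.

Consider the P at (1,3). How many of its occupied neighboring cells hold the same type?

1

Occupied neighbors of (1,3): (2,3)=P, (1,2)=Q.
Same type (P): 1 of 2.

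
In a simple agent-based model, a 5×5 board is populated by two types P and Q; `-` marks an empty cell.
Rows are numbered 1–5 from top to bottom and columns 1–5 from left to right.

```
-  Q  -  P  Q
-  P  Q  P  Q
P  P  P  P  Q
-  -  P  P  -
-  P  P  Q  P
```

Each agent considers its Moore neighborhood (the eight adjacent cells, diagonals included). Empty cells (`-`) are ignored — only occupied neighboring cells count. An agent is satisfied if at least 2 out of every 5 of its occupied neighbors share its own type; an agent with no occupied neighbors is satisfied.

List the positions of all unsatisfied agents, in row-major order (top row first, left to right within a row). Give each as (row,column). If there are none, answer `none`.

Row 1: (1,2)Q 1/2 ok · (1,4)P 1/4 unhappy · (1,5)Q 1/3 unhappy
Row 2: (2,2)P 3/5 ok · (2,3)Q 1/7 unhappy · (2,4)P 3/7 ok · (2,5)Q 2/5 ok
Row 3: (3,1)P 2/2 ok · (3,2)P 4/5 ok · (3,3)P 6/7 ok · (3,4)P 4/7 ok · (3,5)Q 1/4 unhappy
Row 4: (4,3)P 6/7 ok · (4,4)P 5/7 ok
Row 5: (5,2)P 2/2 ok · (5,3)P 3/4 ok · (5,4)Q 0/4 unhappy · (5,5)P 1/2 ok

(1,4), (1,5), (2,3), (3,5), (5,4)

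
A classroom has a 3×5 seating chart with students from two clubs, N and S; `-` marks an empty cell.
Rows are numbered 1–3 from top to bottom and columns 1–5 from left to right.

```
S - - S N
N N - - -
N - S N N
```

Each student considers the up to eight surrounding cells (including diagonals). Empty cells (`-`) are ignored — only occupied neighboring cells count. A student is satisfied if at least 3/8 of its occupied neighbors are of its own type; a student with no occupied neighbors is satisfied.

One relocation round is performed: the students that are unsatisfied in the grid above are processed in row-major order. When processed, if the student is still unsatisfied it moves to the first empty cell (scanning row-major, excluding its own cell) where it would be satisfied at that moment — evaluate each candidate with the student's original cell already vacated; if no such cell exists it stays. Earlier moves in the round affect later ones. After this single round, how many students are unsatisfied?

0

Initially unsatisfied (in order): (1,1), (1,4), (1,5), (3,3).
  (1,1) → (1,3).
  (1,4): now satisfied by earlier moves; stays.
  (1,5) → (1,1).
  (3,3) → (1,5).
Resulting grid:
N - S S S
N N - - -
N - - N N
All satisfied now.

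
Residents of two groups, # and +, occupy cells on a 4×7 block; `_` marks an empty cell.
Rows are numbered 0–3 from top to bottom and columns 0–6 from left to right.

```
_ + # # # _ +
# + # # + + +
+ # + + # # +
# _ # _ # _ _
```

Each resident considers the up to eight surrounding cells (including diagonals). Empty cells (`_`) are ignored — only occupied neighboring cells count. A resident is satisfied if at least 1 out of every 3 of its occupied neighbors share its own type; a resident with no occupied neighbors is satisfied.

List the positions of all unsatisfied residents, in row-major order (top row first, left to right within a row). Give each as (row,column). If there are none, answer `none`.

Row 0: (0,1)+ 1/4 unhappy · (0,2)# 3/5 ok · (0,3)# 4/5 ok · (0,4)# 2/4 ok · (0,6)+ 2/2 ok
Row 1: (1,0)# 1/4 unhappy · (1,1)+ 3/7 ok · (1,2)# 4/8 ok · (1,3)# 5/8 ok · (1,4)+ 2/7 unhappy · (1,5)+ 4/7 ok · (1,6)+ 3/4 ok
Row 2: (2,0)+ 1/4 unhappy · (2,1)# 4/7 ok · (2,2)+ 2/6 ok · (2,3)+ 2/7 unhappy · (2,4)# 3/6 ok · (2,5)# 2/6 ok · (2,6)+ 2/3 ok
Row 3: (3,0)# 1/2 ok · (3,2)# 1/3 ok · (3,4)# 2/3 ok

(0,1), (1,0), (1,4), (2,0), (2,3)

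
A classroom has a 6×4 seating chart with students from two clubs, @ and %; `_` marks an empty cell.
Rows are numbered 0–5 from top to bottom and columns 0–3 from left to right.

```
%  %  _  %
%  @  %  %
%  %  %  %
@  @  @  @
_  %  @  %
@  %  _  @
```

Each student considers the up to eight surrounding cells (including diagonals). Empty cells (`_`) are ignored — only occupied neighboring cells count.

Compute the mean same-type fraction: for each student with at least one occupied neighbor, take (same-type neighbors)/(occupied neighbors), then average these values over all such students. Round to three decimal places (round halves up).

(0,0)% 2/3
(0,1)% 3/4
(0,3)% 2/2
(1,0)% 4/5
(1,1)@ 0/7
(1,2)% 6/7
(1,3)% 4/4
(2,0)% 2/5
(2,1)% 4/8
(2,2)% 4/8
(2,3)% 3/5
(3,0)@ 1/4
(3,1)@ 3/7
(3,2)@ 3/8
(3,3)@ 2/5
(4,1)% 1/6
(4,2)@ 4/7
(4,3)% 0/4
(5,0)@ 0/2
(5,1)% 1/3
(5,3)@ 1/2
Sum over 21 students: 2/3 + 3/4 + 2/2 + 4/5 + 0/7 + 6/7 + 4/4 + 2/5 + 4/8 + 4/8 + 3/5 + 1/4 + 3/7 + 3/8 + 2/5 + 1/6 + 4/7 + 0/4 + 0/2 + 1/3 + 1/2 = 8483/840; mean = 8483/840 ÷ 21 = 8483/17640 = 0.480895… → 0.481.

0.481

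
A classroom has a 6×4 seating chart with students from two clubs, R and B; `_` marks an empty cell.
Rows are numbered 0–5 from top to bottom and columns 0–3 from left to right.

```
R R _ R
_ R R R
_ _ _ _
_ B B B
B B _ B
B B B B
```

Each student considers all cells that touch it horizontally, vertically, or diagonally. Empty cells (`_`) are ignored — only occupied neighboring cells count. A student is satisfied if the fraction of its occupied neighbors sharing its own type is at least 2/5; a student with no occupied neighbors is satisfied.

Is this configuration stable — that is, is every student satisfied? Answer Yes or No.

Yes

(0,0)R 2/2 satisfied
(0,1)R 3/3 satisfied
(0,3)R 2/2 satisfied
(1,1)R 3/3 satisfied
(1,2)R 4/4 satisfied
(1,3)R 2/2 satisfied
(3,1)B 3/3 satisfied
(3,2)B 4/4 satisfied
(3,3)B 2/2 satisfied
(4,0)B 4/4 satisfied
(4,1)B 6/6 satisfied
(4,3)B 4/4 satisfied
(5,0)B 3/3 satisfied
(5,1)B 4/4 satisfied
(5,2)B 4/4 satisfied
(5,3)B 2/2 satisfied
All meet the threshold, so the configuration is stable.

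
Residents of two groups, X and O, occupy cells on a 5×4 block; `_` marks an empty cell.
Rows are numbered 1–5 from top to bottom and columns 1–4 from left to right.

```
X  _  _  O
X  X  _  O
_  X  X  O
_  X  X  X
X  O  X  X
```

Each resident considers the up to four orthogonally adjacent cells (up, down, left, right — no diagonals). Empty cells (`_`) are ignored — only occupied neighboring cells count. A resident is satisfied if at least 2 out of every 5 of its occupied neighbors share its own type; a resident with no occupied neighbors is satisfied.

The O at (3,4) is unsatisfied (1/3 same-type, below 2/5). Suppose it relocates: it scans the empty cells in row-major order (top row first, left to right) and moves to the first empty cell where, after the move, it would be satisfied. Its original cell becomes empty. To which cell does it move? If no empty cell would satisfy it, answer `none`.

(1,3)

Vacating (3,4). Empty cells in order:
  (1,2): 0/2 same-type → still unsatisfied.
  (1,3): 1/1 same-type → satisfied — stop here.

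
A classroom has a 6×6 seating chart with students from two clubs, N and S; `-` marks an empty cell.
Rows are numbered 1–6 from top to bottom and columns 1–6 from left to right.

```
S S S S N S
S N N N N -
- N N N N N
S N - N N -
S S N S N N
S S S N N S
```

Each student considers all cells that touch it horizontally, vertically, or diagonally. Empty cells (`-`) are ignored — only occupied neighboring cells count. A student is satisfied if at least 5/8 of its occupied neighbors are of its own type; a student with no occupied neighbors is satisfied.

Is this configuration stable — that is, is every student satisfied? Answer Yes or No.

Row 1: (1,1)S 2/3 ok · (1,2)S 3/5 unhappy · (1,3)S 2/5 unhappy · (1,4)S 1/5 unhappy · (1,5)N 2/4 unhappy · (1,6)S 0/2 unhappy
Row 2: (2,1)S 2/4 unhappy · (2,2)N 3/7 unhappy · (2,3)N 5/8 ok · (2,4)N 6/8 ok · (2,5)N 5/7 ok
Row 3: (3,2)N 4/6 ok · (3,3)N 7/7 ok · (3,4)N 7/7 ok · (3,5)N 6/6 ok · (3,6)N 3/3 ok
Row 4: (4,1)S 2/4 unhappy · (4,2)N 3/6 unhappy · (4,4)N 6/7 ok · (4,5)N 6/7 ok
Row 5: (5,1)S 4/5 ok · (5,2)S 5/7 ok · (5,3)N 3/7 unhappy · (5,4)S 1/7 unhappy · (5,5)N 5/7 ok · (5,6)N 3/4 ok
Row 6: (6,1)S 3/3 ok · (6,2)S 4/5 ok · (6,3)S 3/5 unhappy · (6,4)N 3/5 unhappy · (6,5)N 3/5 unhappy · (6,6)S 0/3 unhappy
For instance (1,2) has only 3/5 same-type neighbors, below 5/8.

No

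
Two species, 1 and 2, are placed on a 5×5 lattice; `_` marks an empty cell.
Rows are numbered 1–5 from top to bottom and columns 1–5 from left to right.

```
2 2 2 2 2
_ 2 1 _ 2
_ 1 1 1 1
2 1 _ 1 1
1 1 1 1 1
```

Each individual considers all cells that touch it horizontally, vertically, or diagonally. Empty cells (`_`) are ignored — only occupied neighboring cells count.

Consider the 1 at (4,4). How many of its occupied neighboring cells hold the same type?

7

Occupied neighbors of (4,4): (3,3)=1, (3,4)=1, (3,5)=1, (4,5)=1, (5,3)=1, (5,4)=1, (5,5)=1.
Same type (1): 7 of 7.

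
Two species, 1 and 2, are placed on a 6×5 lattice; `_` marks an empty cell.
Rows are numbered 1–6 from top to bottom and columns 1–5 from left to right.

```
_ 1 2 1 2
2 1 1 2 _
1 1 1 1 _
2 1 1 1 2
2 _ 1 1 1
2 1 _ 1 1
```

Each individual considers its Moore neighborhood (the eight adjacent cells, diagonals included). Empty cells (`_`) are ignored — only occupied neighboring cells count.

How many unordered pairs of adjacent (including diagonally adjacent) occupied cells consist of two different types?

23

Scan each occupied cell's neighbors to the right and below (and the two forward diagonals) so each pair is counted once.
Row 1: 1(1,2)–2(1,3)≠ 1(1,2)–1(2,2)= 1(1,2)–1(2,3)= 1(1,2)–2(2,1)≠ 2(1,3)–1(1,4)≠ 2(1,3)–1(2,3)≠ 2(1,3)–2(2,4)= 2(1,3)–1(2,2)≠ 1(1,4)–2(1,5)≠ 1(1,4)–2(2,4)≠ 1(1,4)–1(2,3)= 2(1,5)–2(2,4)=  → 7/12 unlike.
Row 2: 2(2,1)–1(2,2)≠ 2(2,1)–1(3,1)≠ 2(2,1)–1(3,2)≠ 1(2,2)–1(2,3)= 1(2,2)–1(3,2)= 1(2,2)–1(3,3)= 1(2,2)–1(3,1)= 1(2,3)–2(2,4)≠ 1(2,3)–1(3,3)= 1(2,3)–1(3,4)= 1(2,3)–1(3,2)= 2(2,4)–1(3,4)≠ 2(2,4)–1(3,3)≠  → 6/13 unlike.
Row 3: 1(3,1)–1(3,2)= 1(3,1)–2(4,1)≠ 1(3,1)–1(4,2)= 1(3,2)–1(3,3)= 1(3,2)–1(4,2)= 1(3,2)–1(4,3)= 1(3,2)–2(4,1)≠ 1(3,3)–1(3,4)= 1(3,3)–1(4,3)= 1(3,3)–1(4,4)= 1(3,3)–1(4,2)= 1(3,4)–1(4,4)= 1(3,4)–2(4,5)≠ 1(3,4)–1(4,3)=  → 3/14 unlike.
Row 4: 2(4,1)–1(4,2)≠ 2(4,1)–2(5,1)= 1(4,2)–1(4,3)= 1(4,2)–1(5,3)= 1(4,2)–2(5,1)≠ 1(4,3)–1(4,4)= 1(4,3)–1(5,3)= 1(4,3)–1(5,4)= 1(4,4)–2(4,5)≠ 1(4,4)–1(5,4)= 1(4,4)–1(5,5)= 1(4,4)–1(5,3)= 2(4,5)–1(5,5)≠ 2(4,5)–1(5,4)≠  → 5/14 unlike.
Row 5: 2(5,1)–2(6,1)= 2(5,1)–1(6,2)≠ 1(5,3)–1(5,4)= 1(5,3)–1(6,4)= 1(5,3)–1(6,2)= 1(5,4)–1(5,5)= 1(5,4)–1(6,4)= 1(5,4)–1(6,5)= 1(5,5)–1(6,5)= 1(5,5)–1(6,4)=  → 1/10 unlike.
Row 6: 2(6,1)–1(6,2)≠ 1(6,4)–1(6,5)=  → 1/2 unlike.
Total adjacent occupied pairs: 65; unlike-type pairs: 23.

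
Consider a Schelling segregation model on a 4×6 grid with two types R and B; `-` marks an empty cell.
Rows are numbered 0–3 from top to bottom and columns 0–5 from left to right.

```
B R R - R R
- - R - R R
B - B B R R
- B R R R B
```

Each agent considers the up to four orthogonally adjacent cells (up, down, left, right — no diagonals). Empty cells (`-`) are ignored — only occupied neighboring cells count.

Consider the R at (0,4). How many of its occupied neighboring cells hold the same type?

Occupied neighbors of (0,4): (1,4)=R, (0,5)=R.
Same type (R): 2 of 2.

2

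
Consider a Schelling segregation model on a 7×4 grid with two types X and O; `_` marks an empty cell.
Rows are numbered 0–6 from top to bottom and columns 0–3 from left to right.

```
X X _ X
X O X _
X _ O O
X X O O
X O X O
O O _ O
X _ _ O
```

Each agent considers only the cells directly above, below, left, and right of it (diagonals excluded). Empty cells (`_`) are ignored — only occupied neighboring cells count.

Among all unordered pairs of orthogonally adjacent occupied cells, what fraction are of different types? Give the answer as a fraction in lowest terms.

4/9

Scan each occupied cell's neighbors to the right and below so each pair is counted once.
Row 0: X(0,0)–X(0,1)= X(0,0)–X(1,0)= X(0,1)–O(1,1)≠  → 1/3 unlike.
Row 1: X(1,0)–O(1,1)≠ X(1,0)–X(2,0)= O(1,1)–X(1,2)≠ X(1,2)–O(2,2)≠  → 3/4 unlike.
Row 2: X(2,0)–X(3,0)= O(2,2)–O(2,3)= O(2,2)–O(3,2)= O(2,3)–O(3,3)=  → 0/4 unlike.
Row 3: X(3,0)–X(3,1)= X(3,0)–X(4,0)= X(3,1)–O(3,2)≠ X(3,1)–O(4,1)≠ O(3,2)–O(3,3)= O(3,2)–X(4,2)≠ O(3,3)–O(4,3)=  → 3/7 unlike.
Row 4: X(4,0)–O(4,1)≠ X(4,0)–O(5,0)≠ O(4,1)–X(4,2)≠ O(4,1)–O(5,1)= X(4,2)–O(4,3)≠ O(4,3)–O(5,3)=  → 4/6 unlike.
Row 5: O(5,0)–O(5,1)= O(5,0)–X(6,0)≠ O(5,3)–O(6,3)=  → 1/3 unlike.
Total adjacent occupied pairs: 27; unlike-type pairs: 12.
12/27 reduces to 4/9.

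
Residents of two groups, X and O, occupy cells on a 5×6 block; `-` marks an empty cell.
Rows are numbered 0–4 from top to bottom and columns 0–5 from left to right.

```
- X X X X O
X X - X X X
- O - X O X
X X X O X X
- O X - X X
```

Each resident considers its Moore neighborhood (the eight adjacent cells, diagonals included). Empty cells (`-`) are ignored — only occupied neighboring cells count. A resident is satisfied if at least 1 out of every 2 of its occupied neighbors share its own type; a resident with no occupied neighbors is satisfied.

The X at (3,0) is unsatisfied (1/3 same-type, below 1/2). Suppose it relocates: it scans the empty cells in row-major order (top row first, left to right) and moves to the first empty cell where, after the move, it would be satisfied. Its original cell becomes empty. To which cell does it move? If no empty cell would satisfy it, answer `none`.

(0,0)

Vacating (3,0). Empty cells in order:
  (0,0): 3/3 same-type → satisfied — stop here.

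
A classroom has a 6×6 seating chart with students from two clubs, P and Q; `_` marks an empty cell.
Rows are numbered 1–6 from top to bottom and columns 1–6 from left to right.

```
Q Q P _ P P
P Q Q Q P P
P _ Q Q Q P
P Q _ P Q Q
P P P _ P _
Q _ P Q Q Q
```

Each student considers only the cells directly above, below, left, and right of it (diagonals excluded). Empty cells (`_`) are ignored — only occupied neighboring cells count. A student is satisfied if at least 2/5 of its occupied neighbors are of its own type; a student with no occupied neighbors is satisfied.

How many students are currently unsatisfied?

(1,1)Q 1/2 ok
(1,2)Q 2/3 ok
(1,3)P 0/2 unhappy
(1,5)P 2/2 ok
(1,6)P 2/2 ok
(2,1)P 1/3 unhappy
(2,2)Q 2/3 ok
(2,3)Q 3/4 ok
(2,4)Q 2/3 ok
(2,5)P 2/4 ok
(2,6)P 3/3 ok
(3,1)P 2/2 ok
(3,3)Q 2/2 ok
(3,4)Q 3/4 ok
(3,5)Q 2/4 ok
(3,6)P 1/3 unhappy
(4,1)P 2/3 ok
(4,2)Q 0/2 unhappy
(4,4)P 0/2 unhappy
(4,5)Q 2/4 ok
(4,6)Q 1/2 ok
(5,1)P 2/3 ok
(5,2)P 2/3 ok
(5,3)P 2/2 ok
(5,5)P 0/2 unhappy
(6,1)Q 0/1 unhappy
(6,3)P 1/2 ok
(6,4)Q 1/2 ok
(6,5)Q 2/3 ok
(6,6)Q 1/1 ok
Unsatisfied: (1,3), (2,1), (3,6), (4,2), (4,4), (5,5), (6,1) — 7 in total.

7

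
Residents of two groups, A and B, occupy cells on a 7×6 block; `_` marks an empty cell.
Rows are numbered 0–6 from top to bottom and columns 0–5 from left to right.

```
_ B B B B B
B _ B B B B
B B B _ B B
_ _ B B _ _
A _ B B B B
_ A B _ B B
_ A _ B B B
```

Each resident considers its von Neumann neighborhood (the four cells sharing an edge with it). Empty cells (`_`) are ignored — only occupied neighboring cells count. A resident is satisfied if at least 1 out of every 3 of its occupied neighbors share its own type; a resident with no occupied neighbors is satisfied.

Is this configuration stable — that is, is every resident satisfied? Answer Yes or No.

Yes

Row 0: (0,1)B 1/1 ok · (0,2)B 3/3 ok · (0,3)B 3/3 ok · (0,4)B 3/3 ok · (0,5)B 2/2 ok
Row 1: (1,0)B 1/1 ok · (1,2)B 3/3 ok · (1,3)B 3/3 ok · (1,4)B 4/4 ok · (1,5)B 3/3 ok
Row 2: (2,0)B 2/2 ok · (2,1)B 2/2 ok · (2,2)B 3/3 ok · (2,4)B 2/2 ok · (2,5)B 2/2 ok
Row 3: (3,2)B 3/3 ok · (3,3)B 2/2 ok
Row 4: (4,0)A 0/0 ok · (4,2)B 3/3 ok · (4,3)B 3/3 ok · (4,4)B 3/3 ok · (4,5)B 2/2 ok
Row 5: (5,1)A 1/2 ok · (5,2)B 1/2 ok · (5,4)B 3/3 ok · (5,5)B 3/3 ok
Row 6: (6,1)A 1/1 ok · (6,3)B 1/1 ok · (6,4)B 3/3 ok · (6,5)B 2/2 ok
All meet the threshold, so the configuration is stable.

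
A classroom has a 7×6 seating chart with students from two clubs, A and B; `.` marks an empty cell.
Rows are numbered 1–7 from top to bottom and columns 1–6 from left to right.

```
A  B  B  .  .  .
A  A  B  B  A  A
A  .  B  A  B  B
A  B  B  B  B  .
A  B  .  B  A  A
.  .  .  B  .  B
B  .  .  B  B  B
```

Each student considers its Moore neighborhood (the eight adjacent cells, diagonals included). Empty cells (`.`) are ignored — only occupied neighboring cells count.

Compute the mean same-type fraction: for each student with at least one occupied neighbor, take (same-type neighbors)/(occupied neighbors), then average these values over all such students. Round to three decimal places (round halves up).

(1,1)A 2/3
(1,2)B 2/5
(1,3)B 3/4
(2,1)A 3/4
(2,2)A 3/7
(2,3)B 4/6
(2,4)B 4/6
(2,5)A 2/5
(2,6)A 1/3
(3,1)A 3/4
(3,3)B 5/7
(3,4)A 1/8
(3,5)B 4/7
(3,6)B 2/4
(4,1)A 2/4
(4,2)B 3/6
(4,3)B 5/6
(4,4)B 5/7
(4,5)B 4/7
(5,1)A 1/3
(5,2)B 2/4
(5,4)B 4/5
(5,5)A 1/6
(5,6)A 1/3
(6,4)B 3/4
(6,6)B 2/4
(7,1)B — no occupied neighbors
(7,4)B 2/2
(7,5)B 4/4
(7,6)B 2/2
Sum over 29 students: 2/3 + 2/5 + 3/4 + 3/4 + 3/7 + 4/6 + 4/6 + 2/5 + 1/3 + 3/4 + 5/7 + 1/8 + 4/7 + 2/4 + 2/4 + 3/6 + 5/6 + 5/7 + 4/7 + 1/3 + 2/4 + 4/5 + 1/6 + 1/3 + 3/4 + 2/4 + 2/2 + 4/4 + 2/2 = 689/40; mean = 689/40 ÷ 29 = 689/1160 = 0.593965… → 0.594.

0.594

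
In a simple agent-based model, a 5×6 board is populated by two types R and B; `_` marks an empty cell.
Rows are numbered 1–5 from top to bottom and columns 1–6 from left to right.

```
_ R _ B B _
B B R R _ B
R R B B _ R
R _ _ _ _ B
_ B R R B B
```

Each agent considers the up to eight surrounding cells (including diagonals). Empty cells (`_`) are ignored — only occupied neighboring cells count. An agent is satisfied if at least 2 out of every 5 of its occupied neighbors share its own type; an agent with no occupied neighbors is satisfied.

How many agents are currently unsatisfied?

(1,2)R 1/3 unhappy
(1,4)B 1/3 unhappy
(1,5)B 2/3 ok
(2,1)B 1/4 unhappy
(2,2)B 2/6 unhappy
(2,3)R 3/7 ok
(2,4)R 1/5 unhappy
(2,6)B 1/2 ok
(3,1)R 2/4 ok
(3,2)R 3/6 ok
(3,3)B 2/5 ok
(3,4)B 1/3 unhappy
(3,6)R 0/2 unhappy
(4,1)R 2/3 ok
(4,6)B 2/3 ok
(5,2)B 0/2 unhappy
(5,3)R 1/2 ok
(5,4)R 1/2 ok
(5,5)B 2/3 ok
(5,6)B 2/2 ok
Unsatisfied: (1,2), (1,4), (2,1), (2,2), (2,4), (3,4), (3,6), (5,2) — 8 in total.

8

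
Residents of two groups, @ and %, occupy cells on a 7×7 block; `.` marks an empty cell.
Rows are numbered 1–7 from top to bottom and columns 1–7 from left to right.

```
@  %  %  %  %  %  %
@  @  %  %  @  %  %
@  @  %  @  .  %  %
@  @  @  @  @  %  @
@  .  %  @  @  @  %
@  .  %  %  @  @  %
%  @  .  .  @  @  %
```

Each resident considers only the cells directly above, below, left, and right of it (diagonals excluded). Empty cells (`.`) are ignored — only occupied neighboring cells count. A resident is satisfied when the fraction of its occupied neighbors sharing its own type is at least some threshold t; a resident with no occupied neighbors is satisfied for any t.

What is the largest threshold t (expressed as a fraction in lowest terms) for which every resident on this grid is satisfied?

(1,1)@ 1/2
(1,2)% 1/3
(1,3)% 3/3
(1,4)% 3/3
(1,5)% 2/3
(1,6)% 3/3
(1,7)% 2/2
(2,1)@ 3/3
(2,2)@ 2/4
(2,3)% 3/4
(2,4)% 2/4
(2,5)@ 0/3
(2,6)% 3/4
(2,7)% 3/3
(3,1)@ 3/3
(3,2)@ 3/4
(3,3)% 1/4
(3,4)@ 1/3
(3,6)% 3/3
(3,7)% 2/3
(4,1)@ 3/3
(4,2)@ 3/3
(4,3)@ 2/4
(4,4)@ 4/4
(4,5)@ 2/3
(4,6)% 1/4
(4,7)@ 0/3
(5,1)@ 2/2
(5,3)% 1/3
(5,4)@ 2/4
(5,5)@ 4/4
(5,6)@ 2/4
(5,7)% 1/3
(6,1)@ 1/2
(6,3)% 2/2
(6,4)% 1/3
(6,5)@ 3/4
(6,6)@ 3/4
(6,7)% 2/3
(7,1)% 0/2
(7,2)@ 0/1
(7,5)@ 2/2
(7,6)@ 2/3
(7,7)% 1/2
The smallest same-type fraction is 0/3 at (2,5), which reduces to 0/1. Any threshold above that leaves this resident unsatisfied.

0/1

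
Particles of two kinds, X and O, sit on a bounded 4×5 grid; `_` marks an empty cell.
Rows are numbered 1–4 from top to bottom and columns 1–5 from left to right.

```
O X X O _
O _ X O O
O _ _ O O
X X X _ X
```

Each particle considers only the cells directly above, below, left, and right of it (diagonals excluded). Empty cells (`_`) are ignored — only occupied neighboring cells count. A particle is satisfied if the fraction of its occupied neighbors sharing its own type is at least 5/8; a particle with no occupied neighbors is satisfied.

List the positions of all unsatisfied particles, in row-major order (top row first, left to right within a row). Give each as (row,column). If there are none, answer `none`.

(1,1), (1,2), (1,4), (2,3), (3,1), (4,1), (4,5)

(1,1)O 1/2 ✗
(1,2)X 1/2 ✗
(1,3)X 2/3 ✓
(1,4)O 1/2 ✗
(2,1)O 2/2 ✓
(2,3)X 1/2 ✗
(2,4)O 3/4 ✓
(2,5)O 2/2 ✓
(3,1)O 1/2 ✗
(3,4)O 2/2 ✓
(3,5)O 2/3 ✓
(4,1)X 1/2 ✗
(4,2)X 2/2 ✓
(4,3)X 1/1 ✓
(4,5)X 0/1 ✗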